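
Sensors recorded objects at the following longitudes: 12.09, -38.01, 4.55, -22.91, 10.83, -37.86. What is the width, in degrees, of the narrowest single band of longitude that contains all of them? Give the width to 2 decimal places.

50.10°

Sort the longitudes: -38.01°, -37.86°, -22.91°, +4.55°, +10.83°, +12.09°.
Eastward gaps between consecutive values (wrapping around): 0.15°, 14.95°, 27.46°, 6.28°, 1.26°, 309.90°.
Largest gap = 309.90° ⇒ minimal covering band is its complement: 360° − 309.90° = 50.10°.
Band runs from -38.01° eastward to +12.09°.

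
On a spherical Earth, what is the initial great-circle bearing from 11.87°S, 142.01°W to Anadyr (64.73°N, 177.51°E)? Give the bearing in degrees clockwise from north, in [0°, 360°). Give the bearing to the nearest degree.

344°

Δλ = 177.51 − -142.01 = 319.52°; wrapped into (−180°, 180°]: -40.48°.
θ = atan2( sin Δλ · cos φ₂ , cos φ₁ · sin φ₂ − sin φ₁ · cos φ₂ · cos Δλ )
  = atan2(-0.27713, 0.95176) = -16.234° → normalised to [0°, 360°): 343.766°.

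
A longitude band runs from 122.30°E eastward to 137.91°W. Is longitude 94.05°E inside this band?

Band width going east from +122.30° to -137.91°: ((-137.91 − 122.30) mod 360) = 99.79°.
Offset of +94.05° east of the west edge: ((94.05 − 122.30) mod 360) = 331.75°.
331.75° > 99.79° ⇒ outside.

No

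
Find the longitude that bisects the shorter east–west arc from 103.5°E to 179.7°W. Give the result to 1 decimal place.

141.9°E

Signed shortest Δλ from +103.5° to -179.7° is +76.8°.
Midpoint longitude = +103.5° + (+76.8°)/2 = +103.5° + 38.4° = +141.9°.
(The naïve average (+103.5 + -179.7)/2 = -38.1° is on the wrong side of the globe.)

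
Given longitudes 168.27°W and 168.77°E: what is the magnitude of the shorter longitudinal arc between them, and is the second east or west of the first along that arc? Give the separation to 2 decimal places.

Raw difference: 168.77 − -168.27 = 337.04°.
Normalise into (−180°, 180°]: 337.04° − 360° = -22.96°.
Negative ⇒ the second point lies to the west; separation 22.96°.

22.96° west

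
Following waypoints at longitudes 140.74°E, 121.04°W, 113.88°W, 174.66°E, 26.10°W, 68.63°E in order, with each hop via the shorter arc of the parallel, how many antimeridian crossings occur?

Leg 1: +140.74° → -121.04°, shortest Δλ = 98.22° (east) — crosses 180°.
Leg 2: -121.04° → -113.88°, shortest Δλ = 7.16° (east) — does not cross 180°.
Leg 3: -113.88° → +174.66°, shortest Δλ = -71.46° (west) — crosses 180°.
Leg 4: +174.66° → -26.10°, shortest Δλ = 159.24° (east) — crosses 180°.
Leg 5: -26.10° → +68.63°, shortest Δλ = 94.73° (east) — does not cross 180°.
Total crossings: 3.

3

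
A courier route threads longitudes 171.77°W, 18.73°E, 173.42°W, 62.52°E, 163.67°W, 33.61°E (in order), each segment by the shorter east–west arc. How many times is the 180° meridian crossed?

5

Leg 1: -171.77° → +18.73°, shortest Δλ = -169.5° (west) — crosses 180°.
Leg 2: +18.73° → -173.42°, shortest Δλ = 167.85° (east) — crosses 180°.
Leg 3: -173.42° → +62.52°, shortest Δλ = -124.06° (west) — crosses 180°.
Leg 4: +62.52° → -163.67°, shortest Δλ = 133.81° (east) — crosses 180°.
Leg 5: -163.67° → +33.61°, shortest Δλ = -162.72° (west) — crosses 180°.
Total crossings: 5.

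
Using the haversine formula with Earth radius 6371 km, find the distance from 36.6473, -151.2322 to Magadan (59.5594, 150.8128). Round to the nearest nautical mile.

2587 nmi

Δλ = 150.8128 − -151.2322 = 302.0450°; wrapped into (−180°, 180°]: -57.9550°.
Δφ = 59.5594 − 36.6473 = 22.9121°.
a = sin²(Δφ/2) + cos φ₁ · cos φ₂ · sin²(Δλ/2) = 0.134856.
c = 2·atan2(√a, √(1−a)) = 0.75205 rad → d = 6371·c ≈ 4791.32 km ≈ 2587.11 nmi.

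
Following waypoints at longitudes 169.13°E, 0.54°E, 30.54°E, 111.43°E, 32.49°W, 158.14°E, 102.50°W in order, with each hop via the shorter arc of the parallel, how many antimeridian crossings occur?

Leg 1: +169.13° → +0.54°, shortest Δλ = -168.59° (west) — does not cross 180°.
Leg 2: +0.54° → +30.54°, shortest Δλ = 30.0° (east) — does not cross 180°.
Leg 3: +30.54° → +111.43°, shortest Δλ = 80.89° (east) — does not cross 180°.
Leg 4: +111.43° → -32.49°, shortest Δλ = -143.92° (west) — does not cross 180°.
Leg 5: -32.49° → +158.14°, shortest Δλ = -169.37° (west) — crosses 180°.
Leg 6: +158.14° → -102.50°, shortest Δλ = 99.36° (east) — crosses 180°.
Total crossings: 2.

2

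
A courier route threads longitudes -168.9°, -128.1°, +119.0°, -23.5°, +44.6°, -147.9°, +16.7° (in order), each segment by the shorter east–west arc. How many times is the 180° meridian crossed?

2

Leg 1: -168.9° → -128.1°, shortest Δλ = 40.8° (east) — does not cross 180°.
Leg 2: -128.1° → +119.0°, shortest Δλ = -112.9° (west) — crosses 180°.
Leg 3: +119.0° → -23.5°, shortest Δλ = -142.5° (west) — does not cross 180°.
Leg 4: -23.5° → +44.6°, shortest Δλ = 68.1° (east) — does not cross 180°.
Leg 5: +44.6° → -147.9°, shortest Δλ = 167.5° (east) — crosses 180°.
Leg 6: -147.9° → +16.7°, shortest Δλ = 164.6° (east) — does not cross 180°.
Total crossings: 2.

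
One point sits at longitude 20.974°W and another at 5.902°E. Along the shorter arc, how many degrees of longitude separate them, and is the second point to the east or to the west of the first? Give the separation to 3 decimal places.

26.876° east

Raw difference: 5.902 − -20.974 = 26.876°.
Normalise into (−180°, 180°]: 26.876° stays 26.876°.
Positive ⇒ the second point lies to the east; separation 26.876°.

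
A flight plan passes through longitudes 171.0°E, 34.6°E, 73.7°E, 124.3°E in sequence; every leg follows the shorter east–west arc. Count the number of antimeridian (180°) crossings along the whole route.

Leg 1: +171.0° → +34.6°, shortest Δλ = -136.4° (west) — does not cross 180°.
Leg 2: +34.6° → +73.7°, shortest Δλ = 39.1° (east) — does not cross 180°.
Leg 3: +73.7° → +124.3°, shortest Δλ = 50.6° (east) — does not cross 180°.
Total crossings: 0.

0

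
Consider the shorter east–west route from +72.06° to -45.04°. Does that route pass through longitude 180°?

No

Signed shortest Δλ = ((-45.04 − 72.06 + 180) mod 360) − 180 = -117.1°.
Going west by 117.1° from +72.06° reaches -45.04° without touching 180°.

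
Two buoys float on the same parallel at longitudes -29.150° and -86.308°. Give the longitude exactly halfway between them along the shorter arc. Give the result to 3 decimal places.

-57.729°

Signed shortest Δλ from -29.150° to -86.308° is -57.158°.
Midpoint longitude = -29.150° + (-57.158°)/2 = -29.150° − 28.579° = -57.729°.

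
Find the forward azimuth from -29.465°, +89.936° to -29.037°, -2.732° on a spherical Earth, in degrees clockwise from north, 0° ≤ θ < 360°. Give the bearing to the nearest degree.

Δλ = -2.732 − 89.936 = -92.668°.
θ = atan2( sin Δλ · cos φ₂ , cos φ₁ · sin φ₂ − sin φ₁ · cos φ₂ · cos Δλ )
  = atan2(-0.87336, -0.44261) = -116.876° → normalised to [0°, 360°): 243.124°.

243°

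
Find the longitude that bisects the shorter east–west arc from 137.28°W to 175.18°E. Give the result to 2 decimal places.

Signed shortest Δλ from -137.28° to +175.18° is -47.54°.
Midpoint longitude = -137.28° + (-47.54°)/2 = -137.28° − 23.77° = -161.05°.
(The naïve average (-137.28 + +175.18)/2 = 18.95° is on the wrong side of the globe.)

161.05°W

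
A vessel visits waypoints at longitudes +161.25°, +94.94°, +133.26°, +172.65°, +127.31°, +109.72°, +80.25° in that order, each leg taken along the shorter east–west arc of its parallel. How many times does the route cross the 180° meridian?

0

Leg 1: +161.25° → +94.94°, shortest Δλ = -66.31° (west) — does not cross 180°.
Leg 2: +94.94° → +133.26°, shortest Δλ = 38.32° (east) — does not cross 180°.
Leg 3: +133.26° → +172.65°, shortest Δλ = 39.39° (east) — does not cross 180°.
Leg 4: +172.65° → +127.31°, shortest Δλ = -45.34° (west) — does not cross 180°.
Leg 5: +127.31° → +109.72°, shortest Δλ = -17.59° (west) — does not cross 180°.
Leg 6: +109.72° → +80.25°, shortest Δλ = -29.47° (west) — does not cross 180°.
Total crossings: 0.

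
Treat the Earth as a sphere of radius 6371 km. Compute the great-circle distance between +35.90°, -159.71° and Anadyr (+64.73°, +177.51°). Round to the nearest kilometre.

3546 km

Δλ = 177.51 − -159.71 = 337.22°; wrapped into (−180°, 180°]: -22.78°.
Δφ = 64.73 − 35.90 = 28.83°.
a = sin²(Δφ/2) + cos φ₁ · cos φ₂ · sin²(Δλ/2) = 0.075459.
c = 2·atan2(√a, √(1−a)) = 0.55655 rad → d = 6371·c ≈ 3545.79 km.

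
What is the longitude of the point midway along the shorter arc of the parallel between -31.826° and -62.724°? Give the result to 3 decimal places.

Signed shortest Δλ from -31.826° to -62.724° is -30.898°.
Midpoint longitude = -31.826° + (-30.898°)/2 = -31.826° − 15.449° = -47.275°.

-47.275°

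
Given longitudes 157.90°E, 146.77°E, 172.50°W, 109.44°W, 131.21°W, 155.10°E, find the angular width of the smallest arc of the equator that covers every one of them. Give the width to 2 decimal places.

Sort the longitudes: -172.50°, -131.21°, -109.44°, +146.77°, +155.10°, +157.90°.
Eastward gaps between consecutive values (wrapping around): 41.29°, 21.77°, 256.21°, 8.33°, 2.80°, 29.60°.
Largest gap = 256.21° ⇒ minimal covering band is its complement: 360° − 256.21° = 103.79°.
Band runs from +146.77° eastward to -109.44°, crossing the antimeridian.

103.79°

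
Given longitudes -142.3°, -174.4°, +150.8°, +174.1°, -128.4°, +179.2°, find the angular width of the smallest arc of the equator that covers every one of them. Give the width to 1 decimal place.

Sort the longitudes: -174.4°, -142.3°, -128.4°, +150.8°, +174.1°, +179.2°.
Eastward gaps between consecutive values (wrapping around): 32.1°, 13.9°, 279.2°, 23.3°, 5.1°, 6.4°.
Largest gap = 279.2° ⇒ minimal covering band is its complement: 360° − 279.2° = 80.8°.
Band runs from +150.8° eastward to -128.4°, crossing the antimeridian.

80.8°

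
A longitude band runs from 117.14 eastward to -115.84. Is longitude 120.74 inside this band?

Yes

Band width going east from +117.14° to -115.84°: ((-115.84 − 117.14) mod 360) = 127.02°.
Offset of +120.74° east of the west edge: ((120.74 − 117.14) mod 360) = 3.60°.
3.60° ≤ 127.02° ⇒ inside.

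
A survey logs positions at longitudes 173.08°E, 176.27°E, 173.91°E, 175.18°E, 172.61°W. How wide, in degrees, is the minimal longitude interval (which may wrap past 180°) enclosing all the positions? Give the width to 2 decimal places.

14.31°

Sort the longitudes: -172.61°, +173.08°, +173.91°, +175.18°, +176.27°.
Eastward gaps between consecutive values (wrapping around): 345.69°, 0.83°, 1.27°, 1.09°, 11.12°.
Largest gap = 345.69° ⇒ minimal covering band is its complement: 360° − 345.69° = 14.31°.
Band runs from +173.08° eastward to -172.61°, crossing the antimeridian.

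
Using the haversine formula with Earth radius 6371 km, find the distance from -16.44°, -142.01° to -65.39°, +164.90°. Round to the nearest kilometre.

Δλ = 164.90 − -142.01 = 306.91°; wrapped into (−180°, 180°]: -53.09°.
Δφ = -65.39 − -16.44 = -48.95°.
a = sin²(Δφ/2) + cos φ₁ · cos φ₂ · sin²(Δλ/2) = 0.251412.
c = 2·atan2(√a, √(1−a)) = 1.05046 rad → d = 6371·c ≈ 6692.46 km.

6692 km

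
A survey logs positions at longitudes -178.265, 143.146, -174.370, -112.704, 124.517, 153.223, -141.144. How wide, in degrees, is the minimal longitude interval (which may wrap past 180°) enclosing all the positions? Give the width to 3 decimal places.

122.779°

Sort the longitudes: -178.265°, -174.370°, -141.144°, -112.704°, +124.517°, +143.146°, +153.223°.
Eastward gaps between consecutive values (wrapping around): 3.895°, 33.226°, 28.440°, 237.221°, 18.629°, 10.077°, 28.512°.
Largest gap = 237.221° ⇒ minimal covering band is its complement: 360° − 237.221° = 122.779°.
Band runs from +124.517° eastward to -112.704°, crossing the antimeridian.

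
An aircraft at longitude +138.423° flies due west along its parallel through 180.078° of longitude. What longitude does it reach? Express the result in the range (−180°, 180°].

Start at +138.423°; shift −180.078° → -41.655°.
-41.655° already lies in (−180°, 180°].

-41.655°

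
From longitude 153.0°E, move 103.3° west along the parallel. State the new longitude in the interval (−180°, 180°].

Start at +153.0°; shift −103.3° → +49.7°.
+49.7° already lies in (−180°, 180°].

49.7°E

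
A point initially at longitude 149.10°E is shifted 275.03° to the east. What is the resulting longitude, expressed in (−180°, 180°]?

64.13°E

Start at +149.10°; shift +275.03° → +424.13°.
+424.13° lies outside (−180°, 180°]; subtract 360° → +64.13°.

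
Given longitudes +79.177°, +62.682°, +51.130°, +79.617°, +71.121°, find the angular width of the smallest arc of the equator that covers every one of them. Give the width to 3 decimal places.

28.487°

Sort the longitudes: +51.130°, +62.682°, +71.121°, +79.177°, +79.617°.
Eastward gaps between consecutive values (wrapping around): 11.552°, 8.439°, 8.056°, 0.440°, 331.513°.
Largest gap = 331.513° ⇒ minimal covering band is its complement: 360° − 331.513° = 28.487°.
Band runs from +51.130° eastward to +79.617°.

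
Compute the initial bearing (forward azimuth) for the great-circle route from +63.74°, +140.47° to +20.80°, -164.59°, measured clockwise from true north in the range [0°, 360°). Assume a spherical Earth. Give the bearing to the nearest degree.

113°

Δλ = -164.59 − 140.47 = -305.06°; wrapped into (−180°, 180°]: 54.94°.
θ = atan2( sin Δλ · cos φ₂ , cos φ₁ · sin φ₂ − sin φ₁ · cos φ₂ · cos Δλ )
  = atan2(0.76520, -0.32446) = 112.978° → normalised to [0°, 360°): 112.978°.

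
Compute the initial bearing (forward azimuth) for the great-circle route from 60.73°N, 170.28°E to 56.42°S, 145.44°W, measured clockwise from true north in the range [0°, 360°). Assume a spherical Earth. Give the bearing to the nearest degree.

153°

Δλ = -145.44 − 170.28 = -315.72°; wrapped into (−180°, 180°]: 44.28°.
θ = atan2( sin Δλ · cos φ₂ , cos φ₁ · sin φ₂ − sin φ₁ · cos φ₂ · cos Δλ )
  = atan2(0.38616, -0.75276) = 152.843° → normalised to [0°, 360°): 152.843°.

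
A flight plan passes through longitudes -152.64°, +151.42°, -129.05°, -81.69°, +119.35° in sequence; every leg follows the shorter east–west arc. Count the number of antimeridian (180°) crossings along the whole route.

3

Leg 1: -152.64° → +151.42°, shortest Δλ = -55.94° (west) — crosses 180°.
Leg 2: +151.42° → -129.05°, shortest Δλ = 79.53° (east) — crosses 180°.
Leg 3: -129.05° → -81.69°, shortest Δλ = 47.36° (east) — does not cross 180°.
Leg 4: -81.69° → +119.35°, shortest Δλ = -158.96° (west) — crosses 180°.
Total crossings: 3.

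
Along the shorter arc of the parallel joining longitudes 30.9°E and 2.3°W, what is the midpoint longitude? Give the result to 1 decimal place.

14.3°E

Signed shortest Δλ from +30.9° to -2.3° is -33.2°.
Midpoint longitude = +30.9° + (-33.2°)/2 = +30.9° − 16.6° = +14.3°.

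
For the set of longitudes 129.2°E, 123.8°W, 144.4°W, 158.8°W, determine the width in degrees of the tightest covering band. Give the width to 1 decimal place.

Sort the longitudes: -158.8°, -144.4°, -123.8°, +129.2°.
Eastward gaps between consecutive values (wrapping around): 14.4°, 20.6°, 253.0°, 72.0°.
Largest gap = 253.0° ⇒ minimal covering band is its complement: 360° − 253.0° = 107.0°.
Band runs from +129.2° eastward to -123.8°, crossing the antimeridian.

107.0°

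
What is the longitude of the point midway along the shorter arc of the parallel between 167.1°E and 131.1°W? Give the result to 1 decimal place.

162.0°W

Signed shortest Δλ from +167.1° to -131.1° is +61.8°.
Midpoint longitude = +167.1° + (+61.8°)/2 = +167.1° + 30.9° = +198.0°.
Normalise into (−180°, 180°]: -162.0°.
(The naïve average (+167.1 + -131.1)/2 = 18.0° is on the wrong side of the globe.)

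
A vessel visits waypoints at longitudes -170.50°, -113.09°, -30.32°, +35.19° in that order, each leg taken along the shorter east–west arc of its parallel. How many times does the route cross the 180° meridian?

Leg 1: -170.50° → -113.09°, shortest Δλ = 57.41° (east) — does not cross 180°.
Leg 2: -113.09° → -30.32°, shortest Δλ = 82.77° (east) — does not cross 180°.
Leg 3: -30.32° → +35.19°, shortest Δλ = 65.51° (east) — does not cross 180°.
Total crossings: 0.

0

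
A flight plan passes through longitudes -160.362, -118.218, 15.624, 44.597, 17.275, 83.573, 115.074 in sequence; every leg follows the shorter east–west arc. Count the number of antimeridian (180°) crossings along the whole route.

0

Leg 1: -160.362° → -118.218°, shortest Δλ = 42.144° (east) — does not cross 180°.
Leg 2: -118.218° → +15.624°, shortest Δλ = 133.842° (east) — does not cross 180°.
Leg 3: +15.624° → +44.597°, shortest Δλ = 28.973° (east) — does not cross 180°.
Leg 4: +44.597° → +17.275°, shortest Δλ = -27.322° (west) — does not cross 180°.
Leg 5: +17.275° → +83.573°, shortest Δλ = 66.298° (east) — does not cross 180°.
Leg 6: +83.573° → +115.074°, shortest Δλ = 31.501° (east) — does not cross 180°.
Total crossings: 0.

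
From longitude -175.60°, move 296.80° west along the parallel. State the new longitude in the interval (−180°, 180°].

-112.40°

Start at -175.60°; shift −296.80° → -472.40°.
-472.40° lies outside (−180°, 180°]; add 360° → -112.40°.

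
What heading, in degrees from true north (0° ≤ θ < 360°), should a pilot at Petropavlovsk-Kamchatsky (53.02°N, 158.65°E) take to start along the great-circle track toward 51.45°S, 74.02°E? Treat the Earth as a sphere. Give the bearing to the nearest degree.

Δλ = 74.02 − 158.65 = -84.63°.
θ = atan2( sin Δλ · cos φ₂ , cos φ₁ · sin φ₂ − sin φ₁ · cos φ₂ · cos Δλ )
  = atan2(-0.62046, -0.51703) = -129.804° → normalised to [0°, 360°): 230.196°.

230°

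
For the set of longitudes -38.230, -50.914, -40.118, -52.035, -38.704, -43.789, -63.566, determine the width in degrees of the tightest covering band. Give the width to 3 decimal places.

Sort the longitudes: -63.566°, -52.035°, -50.914°, -43.789°, -40.118°, -38.704°, -38.230°.
Eastward gaps between consecutive values (wrapping around): 11.531°, 1.121°, 7.125°, 3.671°, 1.414°, 0.474°, 334.664°.
Largest gap = 334.664° ⇒ minimal covering band is its complement: 360° − 334.664° = 25.336°.
Band runs from -63.566° eastward to -38.230°.

25.336°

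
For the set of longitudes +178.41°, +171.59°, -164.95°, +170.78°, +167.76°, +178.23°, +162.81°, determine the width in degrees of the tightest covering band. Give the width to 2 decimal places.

Sort the longitudes: -164.95°, +162.81°, +167.76°, +170.78°, +171.59°, +178.23°, +178.41°.
Eastward gaps between consecutive values (wrapping around): 327.76°, 4.95°, 3.02°, 0.81°, 6.64°, 0.18°, 16.64°.
Largest gap = 327.76° ⇒ minimal covering band is its complement: 360° − 327.76° = 32.24°.
Band runs from +162.81° eastward to -164.95°, crossing the antimeridian.

32.24°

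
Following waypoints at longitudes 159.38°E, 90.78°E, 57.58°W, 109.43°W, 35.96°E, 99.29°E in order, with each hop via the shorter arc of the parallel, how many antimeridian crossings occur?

0

Leg 1: +159.38° → +90.78°, shortest Δλ = -68.6° (west) — does not cross 180°.
Leg 2: +90.78° → -57.58°, shortest Δλ = -148.36° (west) — does not cross 180°.
Leg 3: -57.58° → -109.43°, shortest Δλ = -51.85° (west) — does not cross 180°.
Leg 4: -109.43° → +35.96°, shortest Δλ = 145.39° (east) — does not cross 180°.
Leg 5: +35.96° → +99.29°, shortest Δλ = 63.33° (east) — does not cross 180°.
Total crossings: 0.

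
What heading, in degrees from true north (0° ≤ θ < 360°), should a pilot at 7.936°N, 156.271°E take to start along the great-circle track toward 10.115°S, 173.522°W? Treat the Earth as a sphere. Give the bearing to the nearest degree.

120°

Δλ = -173.522 − 156.271 = -329.793°; wrapped into (−180°, 180°]: 30.207°.
θ = atan2( sin Δλ · cos φ₂ , cos φ₁ · sin φ₂ − sin φ₁ · cos φ₂ · cos Δλ )
  = atan2(0.49531, -0.29141) = 120.470° → normalised to [0°, 360°): 120.470°.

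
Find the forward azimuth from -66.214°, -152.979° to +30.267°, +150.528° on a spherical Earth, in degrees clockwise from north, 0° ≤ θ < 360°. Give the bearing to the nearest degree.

312°

Δλ = 150.528 − -152.979 = 303.507°; wrapped into (−180°, 180°]: -56.493°.
θ = atan2( sin Δλ · cos φ₂ , cos φ₁ · sin φ₂ − sin φ₁ · cos φ₂ · cos Δλ )
  = atan2(-0.72016, 0.63958) = -48.392° → normalised to [0°, 360°): 311.608°.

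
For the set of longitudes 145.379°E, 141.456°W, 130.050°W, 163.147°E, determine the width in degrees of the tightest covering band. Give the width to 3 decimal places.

Sort the longitudes: -141.456°, -130.050°, +145.379°, +163.147°.
Eastward gaps between consecutive values (wrapping around): 11.406°, 275.429°, 17.768°, 55.397°.
Largest gap = 275.429° ⇒ minimal covering band is its complement: 360° − 275.429° = 84.571°.
Band runs from +145.379° eastward to -130.050°, crossing the antimeridian.

84.571°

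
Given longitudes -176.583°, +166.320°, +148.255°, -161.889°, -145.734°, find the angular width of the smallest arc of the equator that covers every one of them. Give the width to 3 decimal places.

66.011°

Sort the longitudes: -176.583°, -161.889°, -145.734°, +148.255°, +166.320°.
Eastward gaps between consecutive values (wrapping around): 14.694°, 16.155°, 293.989°, 18.065°, 17.097°.
Largest gap = 293.989° ⇒ minimal covering band is its complement: 360° − 293.989° = 66.011°.
Band runs from +148.255° eastward to -145.734°, crossing the antimeridian.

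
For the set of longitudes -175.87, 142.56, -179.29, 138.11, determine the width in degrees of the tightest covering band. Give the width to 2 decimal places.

46.02°

Sort the longitudes: -179.29°, -175.87°, +138.11°, +142.56°.
Eastward gaps between consecutive values (wrapping around): 3.42°, 313.98°, 4.45°, 38.15°.
Largest gap = 313.98° ⇒ minimal covering band is its complement: 360° − 313.98° = 46.02°.
Band runs from +138.11° eastward to -175.87°, crossing the antimeridian.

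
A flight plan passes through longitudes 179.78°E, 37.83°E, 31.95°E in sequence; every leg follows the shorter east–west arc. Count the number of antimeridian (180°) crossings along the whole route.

0

Leg 1: +179.78° → +37.83°, shortest Δλ = -141.95° (west) — does not cross 180°.
Leg 2: +37.83° → +31.95°, shortest Δλ = -5.88° (west) — does not cross 180°.
Total crossings: 0.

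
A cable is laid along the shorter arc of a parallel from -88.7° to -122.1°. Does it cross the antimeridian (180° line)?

Signed shortest Δλ = ((-122.1 − -88.7 + 180) mod 360) − 180 = -33.4°.
Going west by 33.4° from -88.7° reaches -122.1° without touching 180°.

No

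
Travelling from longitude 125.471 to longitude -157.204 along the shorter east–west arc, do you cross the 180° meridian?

Yes

Naïve |-157.204 − 125.471| = 282.675° > 180°, so the shorter arc goes the other way round — across 180°.
Signed shortest Δλ = ((-157.204 − 125.471 + 180) mod 360) − 180 = 77.325°.
Going east by 77.325° from +125.471° passes through 180° before reaching -157.204°.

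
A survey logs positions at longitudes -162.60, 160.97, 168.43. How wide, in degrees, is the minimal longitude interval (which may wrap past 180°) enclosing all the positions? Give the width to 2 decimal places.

Sort the longitudes: -162.60°, +160.97°, +168.43°.
Eastward gaps between consecutive values (wrapping around): 323.57°, 7.46°, 28.97°.
Largest gap = 323.57° ⇒ minimal covering band is its complement: 360° − 323.57° = 36.43°.
Band runs from +160.97° eastward to -162.60°, crossing the antimeridian.

36.43°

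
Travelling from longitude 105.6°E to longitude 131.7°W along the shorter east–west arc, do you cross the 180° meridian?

Yes

Naïve |-131.7 − 105.6| = 237.3° > 180°, so the shorter arc goes the other way round — across 180°.
Signed shortest Δλ = ((-131.7 − 105.6 + 180) mod 360) − 180 = 122.7°.
Going east by 122.7° from +105.6° passes through 180° before reaching -131.7°.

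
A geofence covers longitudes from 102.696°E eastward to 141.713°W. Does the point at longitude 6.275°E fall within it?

No

Band width going east from +102.696° to -141.713°: ((-141.713 − 102.696) mod 360) = 115.591°.
Offset of +6.275° east of the west edge: ((6.275 − 102.696) mod 360) = 263.579°.
263.579° > 115.591° ⇒ outside.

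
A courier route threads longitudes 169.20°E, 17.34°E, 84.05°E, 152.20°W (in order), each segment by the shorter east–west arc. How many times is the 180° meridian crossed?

1

Leg 1: +169.20° → +17.34°, shortest Δλ = -151.86° (west) — does not cross 180°.
Leg 2: +17.34° → +84.05°, shortest Δλ = 66.71° (east) — does not cross 180°.
Leg 3: +84.05° → -152.20°, shortest Δλ = 123.75° (east) — crosses 180°.
Total crossings: 1.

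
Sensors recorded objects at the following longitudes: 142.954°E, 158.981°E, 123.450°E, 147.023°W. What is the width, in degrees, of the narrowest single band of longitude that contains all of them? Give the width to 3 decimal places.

89.527°

Sort the longitudes: -147.023°, +123.450°, +142.954°, +158.981°.
Eastward gaps between consecutive values (wrapping around): 270.473°, 19.504°, 16.027°, 53.996°.
Largest gap = 270.473° ⇒ minimal covering band is its complement: 360° − 270.473° = 89.527°.
Band runs from +123.450° eastward to -147.023°, crossing the antimeridian.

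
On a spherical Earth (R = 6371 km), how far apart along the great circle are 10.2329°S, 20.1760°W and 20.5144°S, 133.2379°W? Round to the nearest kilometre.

11941 km

Δλ = -133.2379 − -20.1760 = -113.0619°.
Δφ = -20.5144 − -10.2329 = -10.2815°.
a = sin²(Δφ/2) + cos φ₁ · cos φ₂ · sin²(Δλ/2) = 0.649396.
c = 2·atan2(√a, √(1−a)) = 1.87422 rad → d = 6371·c ≈ 11940.67 km.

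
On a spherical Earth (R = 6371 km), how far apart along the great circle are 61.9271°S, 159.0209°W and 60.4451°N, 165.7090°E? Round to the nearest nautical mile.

7524 nmi

Δλ = 165.7090 − -159.0209 = 324.7299°; wrapped into (−180°, 180°]: -35.2701°.
Δφ = 60.4451 − -61.9271 = 122.3722°.
a = sin²(Δφ/2) + cos φ₁ · cos φ₂ · sin²(Δλ/2) = 0.789013.
c = 2·atan2(√a, √(1−a)) = 2.18710 rad → d = 6371·c ≈ 13934.04 km ≈ 7523.78 nmi.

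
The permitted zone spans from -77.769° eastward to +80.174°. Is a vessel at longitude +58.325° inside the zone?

Yes

Band width going east from -77.769° to +80.174°: ((80.174 − -77.769) mod 360) = 157.943°.
Offset of +58.325° east of the west edge: ((58.325 − -77.769) mod 360) = 136.094°.
136.094° ≤ 157.943° ⇒ inside.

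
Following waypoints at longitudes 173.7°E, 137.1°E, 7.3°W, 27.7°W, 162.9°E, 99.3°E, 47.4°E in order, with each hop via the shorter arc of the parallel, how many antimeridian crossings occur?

1

Leg 1: +173.7° → +137.1°, shortest Δλ = -36.6° (west) — does not cross 180°.
Leg 2: +137.1° → -7.3°, shortest Δλ = -144.4° (west) — does not cross 180°.
Leg 3: -7.3° → -27.7°, shortest Δλ = -20.4° (west) — does not cross 180°.
Leg 4: -27.7° → +162.9°, shortest Δλ = -169.4° (west) — crosses 180°.
Leg 5: +162.9° → +99.3°, shortest Δλ = -63.6° (west) — does not cross 180°.
Leg 6: +99.3° → +47.4°, shortest Δλ = -51.9° (west) — does not cross 180°.
Total crossings: 1.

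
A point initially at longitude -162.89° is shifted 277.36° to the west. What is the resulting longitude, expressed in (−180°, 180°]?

-80.25°

Start at -162.89°; shift −277.36° → -440.25°.
-440.25° lies outside (−180°, 180°]; add 360° → -80.25°.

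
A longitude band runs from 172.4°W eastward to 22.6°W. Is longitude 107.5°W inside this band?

Band width going east from -172.4° to -22.6°: ((-22.6 − -172.4) mod 360) = 149.8°.
Offset of -107.5° east of the west edge: ((-107.5 − -172.4) mod 360) = 64.9°.
64.9° ≤ 149.8° ⇒ inside.

Yes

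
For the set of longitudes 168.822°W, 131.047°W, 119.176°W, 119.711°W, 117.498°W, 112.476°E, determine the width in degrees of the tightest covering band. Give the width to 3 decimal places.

Sort the longitudes: -168.822°, -131.047°, -119.711°, -119.176°, -117.498°, +112.476°.
Eastward gaps between consecutive values (wrapping around): 37.775°, 11.336°, 0.535°, 1.678°, 229.974°, 78.702°.
Largest gap = 229.974° ⇒ minimal covering band is its complement: 360° − 229.974° = 130.026°.
Band runs from +112.476° eastward to -117.498°, crossing the antimeridian.

130.026°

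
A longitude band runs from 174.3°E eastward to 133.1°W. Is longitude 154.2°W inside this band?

Band width going east from +174.3° to -133.1°: ((-133.1 − 174.3) mod 360) = 52.6°.
Offset of -154.2° east of the west edge: ((-154.2 − 174.3) mod 360) = 31.5°.
31.5° ≤ 52.6° ⇒ inside.

Yes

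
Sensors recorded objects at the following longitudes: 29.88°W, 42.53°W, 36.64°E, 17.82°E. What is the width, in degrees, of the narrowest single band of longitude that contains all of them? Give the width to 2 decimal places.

Sort the longitudes: -42.53°, -29.88°, +17.82°, +36.64°.
Eastward gaps between consecutive values (wrapping around): 12.65°, 47.70°, 18.82°, 280.83°.
Largest gap = 280.83° ⇒ minimal covering band is its complement: 360° − 280.83° = 79.17°.
Band runs from -42.53° eastward to +36.64°.

79.17°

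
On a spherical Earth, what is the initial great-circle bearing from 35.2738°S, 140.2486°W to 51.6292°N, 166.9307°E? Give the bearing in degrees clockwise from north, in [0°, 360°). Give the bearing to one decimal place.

Δλ = 166.9307 − -140.2486 = 307.1793°; wrapped into (−180°, 180°]: -52.8207°.
θ = atan2( sin Δλ · cos φ₂ , cos φ₁ · sin φ₂ − sin φ₁ · cos φ₂ · cos Δλ )
  = atan2(-0.49458, 0.85670) = -29.998° → normalised to [0°, 360°): 330.002°.

330.0°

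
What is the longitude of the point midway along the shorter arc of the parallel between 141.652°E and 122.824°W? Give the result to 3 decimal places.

Signed shortest Δλ from +141.652° to -122.824° is +95.524°.
Midpoint longitude = +141.652° + (+95.524°)/2 = +141.652° + 47.762° = +189.414°.
Normalise into (−180°, 180°]: -170.586°.
(The naïve average (+141.652 + -122.824)/2 = 9.414° is on the wrong side of the globe.)

170.586°W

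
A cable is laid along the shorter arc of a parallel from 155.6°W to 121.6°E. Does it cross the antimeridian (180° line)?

Yes

Naïve |121.6 − -155.6| = 277.2° > 180°, so the shorter arc goes the other way round — across 180°.
Signed shortest Δλ = ((121.6 − -155.6 + 180) mod 360) − 180 = -82.8°.
Going west by 82.8° from -155.6° passes through 180° before reaching +121.6°.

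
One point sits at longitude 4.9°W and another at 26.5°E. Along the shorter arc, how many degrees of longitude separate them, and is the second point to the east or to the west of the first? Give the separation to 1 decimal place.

31.4° east

Raw difference: 26.5 − -4.9 = 31.4°.
Normalise into (−180°, 180°]: 31.4° stays 31.4°.
Positive ⇒ the second point lies to the east; separation 31.4°.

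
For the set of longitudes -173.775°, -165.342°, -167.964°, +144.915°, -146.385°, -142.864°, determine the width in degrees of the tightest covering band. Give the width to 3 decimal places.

Sort the longitudes: -173.775°, -167.964°, -165.342°, -146.385°, -142.864°, +144.915°.
Eastward gaps between consecutive values (wrapping around): 5.811°, 2.622°, 18.957°, 3.521°, 287.779°, 41.310°.
Largest gap = 287.779° ⇒ minimal covering band is its complement: 360° − 287.779° = 72.221°.
Band runs from +144.915° eastward to -142.864°, crossing the antimeridian.

72.221°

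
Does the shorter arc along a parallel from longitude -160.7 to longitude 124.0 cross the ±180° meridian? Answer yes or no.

Yes

Naïve |124.0 − -160.7| = 284.7° > 180°, so the shorter arc goes the other way round — across 180°.
Signed shortest Δλ = ((124.0 − -160.7 + 180) mod 360) − 180 = -75.3°.
Going west by 75.3° from -160.7° passes through 180° before reaching +124.0°.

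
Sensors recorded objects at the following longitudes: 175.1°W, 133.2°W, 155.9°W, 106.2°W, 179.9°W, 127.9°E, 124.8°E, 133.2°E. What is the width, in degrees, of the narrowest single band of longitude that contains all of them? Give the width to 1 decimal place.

129.0°

Sort the longitudes: -179.9°, -175.1°, -155.9°, -133.2°, -106.2°, +124.8°, +127.9°, +133.2°.
Eastward gaps between consecutive values (wrapping around): 4.8°, 19.2°, 22.7°, 27.0°, 231.0°, 3.1°, 5.3°, 46.9°.
Largest gap = 231.0° ⇒ minimal covering band is its complement: 360° − 231.0° = 129.0°.
Band runs from +124.8° eastward to -106.2°, crossing the antimeridian.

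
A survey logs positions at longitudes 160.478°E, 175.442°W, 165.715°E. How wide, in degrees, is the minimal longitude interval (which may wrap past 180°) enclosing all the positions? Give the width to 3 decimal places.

24.080°

Sort the longitudes: -175.442°, +160.478°, +165.715°.
Eastward gaps between consecutive values (wrapping around): 335.920°, 5.237°, 18.843°.
Largest gap = 335.920° ⇒ minimal covering band is its complement: 360° − 335.920° = 24.080°.
Band runs from +160.478° eastward to -175.442°, crossing the antimeridian.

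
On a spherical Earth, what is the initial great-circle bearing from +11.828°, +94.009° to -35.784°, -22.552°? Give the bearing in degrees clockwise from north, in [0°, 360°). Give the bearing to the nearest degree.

Δλ = -22.552 − 94.009 = -116.561°.
θ = atan2( sin Δλ · cos φ₂ , cos φ₁ · sin φ₂ − sin φ₁ · cos φ₂ · cos Δλ )
  = atan2(-0.72561, -0.49796) = -124.461° → normalised to [0°, 360°): 235.539°.

236°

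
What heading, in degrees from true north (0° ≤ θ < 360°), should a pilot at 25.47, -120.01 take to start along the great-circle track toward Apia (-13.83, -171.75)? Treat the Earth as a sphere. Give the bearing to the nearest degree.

238°

Δλ = -171.75 − -120.01 = -51.74°.
θ = atan2( sin Δλ · cos φ₂ , cos φ₁ · sin φ₂ − sin φ₁ · cos φ₂ · cos Δλ )
  = atan2(-0.76245, -0.47438) = -121.889° → normalised to [0°, 360°): 238.111°.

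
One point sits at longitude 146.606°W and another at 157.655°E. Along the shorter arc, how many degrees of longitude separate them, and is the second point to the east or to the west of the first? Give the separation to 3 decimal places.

Raw difference: 157.655 − -146.606 = 304.261°.
Normalise into (−180°, 180°]: 304.261° − 360° = -55.739°.
Negative ⇒ the second point lies to the west; separation 55.739°.

55.739° west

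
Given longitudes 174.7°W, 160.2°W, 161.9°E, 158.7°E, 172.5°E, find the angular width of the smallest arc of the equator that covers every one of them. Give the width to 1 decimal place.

41.1°

Sort the longitudes: -174.7°, -160.2°, +158.7°, +161.9°, +172.5°.
Eastward gaps between consecutive values (wrapping around): 14.5°, 318.9°, 3.2°, 10.6°, 12.8°.
Largest gap = 318.9° ⇒ minimal covering band is its complement: 360° − 318.9° = 41.1°.
Band runs from +158.7° eastward to -160.2°, crossing the antimeridian.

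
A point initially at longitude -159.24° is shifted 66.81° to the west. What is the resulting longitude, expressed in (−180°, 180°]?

+133.95°

Start at -159.24°; shift −66.81° → -226.05°.
-226.05° lies outside (−180°, 180°]; add 360° → +133.95°.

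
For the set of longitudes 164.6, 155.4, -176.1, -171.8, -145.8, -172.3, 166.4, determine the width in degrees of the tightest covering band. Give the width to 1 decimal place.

Sort the longitudes: -176.1°, -172.3°, -171.8°, -145.8°, +155.4°, +164.6°, +166.4°.
Eastward gaps between consecutive values (wrapping around): 3.8°, 0.5°, 26.0°, 301.2°, 9.2°, 1.8°, 17.5°.
Largest gap = 301.2° ⇒ minimal covering band is its complement: 360° − 301.2° = 58.8°.
Band runs from +155.4° eastward to -145.8°, crossing the antimeridian.

58.8°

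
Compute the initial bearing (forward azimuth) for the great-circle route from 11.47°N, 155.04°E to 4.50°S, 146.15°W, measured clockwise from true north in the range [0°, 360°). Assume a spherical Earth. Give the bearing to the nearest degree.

Δλ = -146.15 − 155.04 = -301.19°; wrapped into (−180°, 180°]: 58.81°.
θ = atan2( sin Δλ · cos φ₂ , cos φ₁ · sin φ₂ − sin φ₁ · cos φ₂ · cos Δλ )
  = atan2(0.85282, -0.17956) = 101.890° → normalised to [0°, 360°): 101.890°.

102°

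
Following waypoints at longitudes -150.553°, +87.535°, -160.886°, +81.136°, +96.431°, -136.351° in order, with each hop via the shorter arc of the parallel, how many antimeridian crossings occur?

Leg 1: -150.553° → +87.535°, shortest Δλ = -121.912° (west) — crosses 180°.
Leg 2: +87.535° → -160.886°, shortest Δλ = 111.579° (east) — crosses 180°.
Leg 3: -160.886° → +81.136°, shortest Δλ = -117.978° (west) — crosses 180°.
Leg 4: +81.136° → +96.431°, shortest Δλ = 15.295° (east) — does not cross 180°.
Leg 5: +96.431° → -136.351°, shortest Δλ = 127.218° (east) — crosses 180°.
Total crossings: 4.

4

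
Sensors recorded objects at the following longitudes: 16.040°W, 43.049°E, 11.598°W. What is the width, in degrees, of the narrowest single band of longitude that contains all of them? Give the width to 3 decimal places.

59.089°

Sort the longitudes: -16.040°, -11.598°, +43.049°.
Eastward gaps between consecutive values (wrapping around): 4.442°, 54.647°, 300.911°.
Largest gap = 300.911° ⇒ minimal covering band is its complement: 360° − 300.911° = 59.089°.
Band runs from -16.040° eastward to +43.049°.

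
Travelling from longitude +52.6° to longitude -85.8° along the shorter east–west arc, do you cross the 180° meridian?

No

Signed shortest Δλ = ((-85.8 − 52.6 + 180) mod 360) − 180 = -138.4°.
Going west by 138.4° from +52.6° reaches -85.8° without touching 180°.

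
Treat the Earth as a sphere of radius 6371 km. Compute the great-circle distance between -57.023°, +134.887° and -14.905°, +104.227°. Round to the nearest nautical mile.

Δλ = 104.227 − 134.887 = -30.660°.
Δφ = -14.905 − -57.023 = 42.118°.
a = sin²(Δφ/2) + cos φ₁ · cos φ₂ · sin²(Δλ/2) = 0.165882.
c = 2·atan2(√a, √(1−a)) = 0.83896 rad → d = 6371·c ≈ 5345.02 km ≈ 2886.08 nmi.

2886 nmi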